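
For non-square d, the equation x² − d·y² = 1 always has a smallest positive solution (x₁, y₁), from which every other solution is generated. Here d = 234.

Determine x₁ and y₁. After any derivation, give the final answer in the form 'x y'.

[15; 3,2,1,2,1,2,3,30] for √234; ℓ=8 ⇒ convergent index 7
k=0  a_k=15  p_k/q_k = 15/1
…
k=2  a_k=2  p_k/q_k = 107/7
k=3  a_k=1  p_k/q_k = 153/10
k=4  a_k=2  p_k/q_k = 413/27
k=5  a_k=1  p_k/q_k = 566/37
k=6  a_k=2  p_k/q_k = 1545/101
k=7  a_k=3  p_k/q_k = 5201/340
(x₁, y₁) = (5201, 340);  5201² − 234·340² = 1 ✓

5201 340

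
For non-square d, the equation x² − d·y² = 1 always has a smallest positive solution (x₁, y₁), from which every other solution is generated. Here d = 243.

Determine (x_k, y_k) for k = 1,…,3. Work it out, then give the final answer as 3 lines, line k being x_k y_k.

√243 = [15; 1,1,2,3,15,3,2,1,1,30, …], period ℓ=10 (even) → k=9
a_0=15:  p_0=15·1+0=15,  q_0=15·0+1=1
a_1=1:  p_1=1·15+1=16,  q_1=1·1+0=1
…
a_3=2:  p_3=2·31+16=78,  q_3=2·2+1=5
a_4=3:  p_4=3·78+31=265,  q_4=3·5+2=17
…
a_6=3:  p_6=3·4053+265=12424,  q_6=3·260+17=797
a_7=2:  p_7=2·12424+4053=28901,  q_7=2·797+260=1854
a_8=1:  p_8=1·28901+12424=41325,  q_8=1·1854+797=2651
a_9=1:  p_9=1·41325+28901=70226,  q_9=1·2651+1854=4505
(x₁, y₁) = (70226, 4505);  70226² − 243·4505² = 1 ✓
(70226+4505√243)^2 = 9863382151 + 632736260√243
(70226+4505√243)^3 = 1385331749802026 + 88869073185015√243

70226 4505
9863382151 632736260
1385331749802026 88869073185015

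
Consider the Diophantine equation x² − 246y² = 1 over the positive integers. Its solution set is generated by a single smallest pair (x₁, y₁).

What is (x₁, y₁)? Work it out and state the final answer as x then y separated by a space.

[15; 1,2,5,1,14,1,5,2,1,30] for √246; ℓ=10 ⇒ convergent index 9
a_0=15:  p_0=15·1+0=15,  q_0=15·0+1=1
a_1=1:  p_1=1·15+1=16,  q_1=1·1+0=1
…
a_3=5:  p_3=5·47+16=251,  q_3=5·3+1=16
…
a_7=5:  p_7=5·4721+4423=28028,  q_7=5·301+282=1787
a_8=2:  p_8=2·28028+4721=60777,  q_8=2·1787+301=3875
a_9=1:  p_9=1·60777+28028=88805,  q_9=1·3875+1787=5662
(x₁, y₁) = (88805, 5662);  88805² − 246·5662² = 1 ✓

88805 5662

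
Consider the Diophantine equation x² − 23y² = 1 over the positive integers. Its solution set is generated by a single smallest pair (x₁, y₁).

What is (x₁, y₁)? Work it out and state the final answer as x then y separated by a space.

[4; 1,3,1,8] for √23; ℓ=4 ⇒ convergent index 3
step 0: (4, 1)  from 4·(1,0) + (0,1)
…
step 2: (19, 4)  from 3·(5,1) + (4,1)
step 3: (24, 5)  from 1·(19,4) + (5,1)
→ (24, 5).  Check: 24²=576, 23·5²=575, difference 1.

24 5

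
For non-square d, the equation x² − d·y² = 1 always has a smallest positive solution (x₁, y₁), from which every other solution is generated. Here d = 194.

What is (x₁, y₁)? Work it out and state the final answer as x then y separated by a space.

195 14

d=194: √d = [13; 1,12,1,26] (ℓ=4, even), read p_3/q_3
a_0=13:  p_0=13·1+0=13,  q_0=13·0+1=1
a_1=1:  p_1=1·13+1=14,  q_1=1·1+0=1
a_2=12:  p_2=12·14+13=181,  q_2=12·1+1=13
a_3=1:  p_3=1·181+14=195,  q_3=1·13+1=14
(x₁, y₁) = (195, 14);  195² − 194·14² = 1 ✓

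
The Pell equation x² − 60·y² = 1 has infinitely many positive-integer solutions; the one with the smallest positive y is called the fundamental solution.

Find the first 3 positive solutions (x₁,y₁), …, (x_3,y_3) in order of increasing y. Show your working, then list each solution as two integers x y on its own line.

31 4
1921 248
119071 15372

d=60: √d = [7; 1,2,1,14] (ℓ=4, even), read p_3/q_3
a_0=7:  p_0=7·1+0=7,  q_0=7·0+1=1
…
a_2=2:  p_2=2·8+7=23,  q_2=2·1+1=3
a_3=1:  p_3=1·23+8=31,  q_3=1·3+1=4
→ (31, 4).  Check: 31²=961, 60·4²=960, difference 1.
k=2:  x_2 = 31·31+60·4·4 = 1921,  y_2 = 31·4+4·31 = 248
k=3:  x_3 = 31·1921+60·4·248 = 119071,  y_3 = 31·248+4·1921 = 15372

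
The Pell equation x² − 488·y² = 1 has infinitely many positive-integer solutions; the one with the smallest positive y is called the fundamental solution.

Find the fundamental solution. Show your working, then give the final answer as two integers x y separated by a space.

d=488: √d = [22; 11,44] (ℓ=2, even), read p_1/q_1
k=0  a_k=22  p_k/q_k = 22/1
k=1  a_k=11  p_k/q_k = 243/11
fundamental: x₁=243, y₁=11  (since 59049 − 488·121 = 1)

243 11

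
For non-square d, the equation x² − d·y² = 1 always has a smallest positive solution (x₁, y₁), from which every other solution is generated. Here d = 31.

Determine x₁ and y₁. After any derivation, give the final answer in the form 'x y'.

√31 → a₀=5, period (1,1,3,5,3,1,1,10); ℓ=8 even so k=7
step 0: (5, 1)  from 5·(1,0) + (0,1)
step 1: (6, 1)  from 1·(5,1) + (1,0)
step 2: (11, 2)  from 1·(6,1) + (5,1)
step 3: (39, 7)  from 3·(11,2) + (6,1)
…
step 6: (863, 155)  from 1·(657,118) + (206,37)
step 7: (1520, 273)  from 1·(863,155) + (657,118)
→ (1520, 273).  Check: 1520²=2310400, 31·273²=2310399, difference 1.

1520 273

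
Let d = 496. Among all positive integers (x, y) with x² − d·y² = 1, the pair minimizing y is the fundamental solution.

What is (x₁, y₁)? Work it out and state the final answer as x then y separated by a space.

√496 = [22; 3,1,2,4,1,…,1,3,44, …], period ℓ=16 (even) → k=15
i=0: a=22 ⇒ p=22, q=1
…
i=3: a=2 ⇒ p=245, q=11
i=4: a=4 ⇒ p=1069, q=48
i=5: a=1 ⇒ p=1314, q=59
i=6: a=1 ⇒ p=2383, q=107
i=7: a=2 ⇒ p=6080, q=273
…
i=11: a=1 ⇒ p=84875, q=3811
i=12: a=4 ⇒ p=389209, q=17476
…
i=14: a=1 ⇒ p=1252502, q=56239
i=15: a=3 ⇒ p=4620799, q=207480
(x₁, y₁) = (4620799, 207480);  4620799² − 496·207480² = 1 ✓

4620799 207480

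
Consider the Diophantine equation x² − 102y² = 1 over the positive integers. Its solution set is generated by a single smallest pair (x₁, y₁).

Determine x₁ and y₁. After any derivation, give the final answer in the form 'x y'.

[10; 10,20] for √102; ℓ=2 ⇒ convergent index 1
k=0  a_k=10  p_k/q_k = 10/1
k=1  a_k=10  p_k/q_k = 101/10
fundamental: x₁=101, y₁=10  (since 10201 − 102·100 = 1)

101 10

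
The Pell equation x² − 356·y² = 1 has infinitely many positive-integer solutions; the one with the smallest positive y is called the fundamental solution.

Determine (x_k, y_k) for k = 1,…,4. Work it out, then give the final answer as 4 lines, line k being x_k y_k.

500001 26500
500002000001 26500053000
500003000004500001 26500106000079500
500004000010000008000001 26500159000265000106000

√356 → a₀=18, period (1,6,1,1,2,…,6,1,36); ℓ=14 even so k=13
a_0=18:  p_0=18·1+0=18,  q_0=18·0+1=1
…
a_2=6:  p_2=6·19+18=132,  q_2=6·1+1=7
…
a_4=1:  p_4=1·151+132=283,  q_4=1·8+7=15
a_5=2:  p_5=2·283+151=717,  q_5=2·15+8=38
…
a_7=8:  p_7=8·1000+717=8717,  q_7=8·53+38=462
a_8=1:  p_8=1·8717+1000=9717,  q_8=1·462+53=515
…
a_10=1:  p_10=1·28151+9717=37868,  q_10=1·1492+515=2007
a_11=1:  p_11=1·37868+28151=66019,  q_11=1·2007+1492=3499
a_12=6:  p_12=6·66019+37868=433982,  q_12=6·3499+2007=23001
a_13=1:  p_13=1·433982+66019=500001,  q_13=1·23001+3499=26500
→ (500001, 26500).  Check: 500001²=250001000001, 356·26500²=250001000000, difference 1.
(500001+26500√356)^2 = 500002000001 + 26500053000√356
(500001+26500√356)^3 = 500003000004500001 + 26500106000079500√356
(500001+26500√356)^4 = 500004000010000008000001 + 26500159000265000106000√356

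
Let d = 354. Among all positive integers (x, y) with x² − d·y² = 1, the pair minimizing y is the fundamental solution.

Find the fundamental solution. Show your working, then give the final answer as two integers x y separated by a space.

√354 = [18; 1,4,2,2,18,2,2,4,1,36, …], period ℓ=10 (even) → k=9
step 0: (18, 1)  from 18·(1,0) + (0,1)
…
step 2: (94, 5)  from 4·(19,1) + (18,1)
…
step 5: (9351, 497)  from 18·(508,27) + (207,11)
step 6: (19210, 1021)  from 2·(9351,497) + (508,27)
step 7: (47771, 2539)  from 2·(19210,1021) + (9351,497)
step 8: (210294, 11177)  from 4·(47771,2539) + (19210,1021)
step 9: (258065, 13716)  from 1·(210294,11177) + (47771,2539)
fundamental: x₁=258065, y₁=13716  (since 66597544225 − 354·188128656 = 1)

258065 13716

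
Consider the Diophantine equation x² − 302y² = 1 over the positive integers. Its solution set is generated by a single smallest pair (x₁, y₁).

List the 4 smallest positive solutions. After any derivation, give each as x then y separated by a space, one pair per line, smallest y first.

4276623 246092
36579008568257 2104885414632
312869258720405635599 18003602753159249380
2676047735673238042056036097 153989243234046232237072848

[17; 2,1,1,1,4,…,1,2,34] for √302; ℓ=16 ⇒ convergent index 15
step 0: (17, 1)  from 17·(1,0) + (0,1)
step 1: (35, 2)  from 2·(17,1) + (1,0)
step 2: (52, 3)  from 1·(35,2) + (17,1)
step 3: (87, 5)  from 1·(52,3) + (35,2)
step 4: (139, 8)  from 1·(87,5) + (52,3)
step 5: (643, 37)  from 4·(139,8) + (87,5)
step 6: (1425, 82)  from 2·(643,37) + (139,8)
step 7: (2068, 119)  from 1·(1425,82) + (643,37)
step 8: (34513, 1986)  from 16·(2068,119) + (1425,82)
step 9: (36581, 2105)  from 1·(34513,1986) + (2068,119)
…
step 12: (574956, 33085)  from 1·(467281,26889) + (107675,6196)
step 13: (1042237, 59974)  from 1·(574956,33085) + (467281,26889)
step 14: (1617193, 93059)  from 1·(1042237,59974) + (574956,33085)
step 15: (4276623, 246092)  from 2·(1617193,93059) + (1042237,59974)
fundamental: x₁=4276623, y₁=246092  (since 18289504284129 − 302·60561272464 = 1)
k=2:  x_2 = 4276623·4276623+302·246092·246092 = 36579008568257,  y_2 = 4276623·246092+246092·4276623 = 2104885414632
k=3:  x_3 = 4276623·36579008568257+302·246092·2104885414632 = 312869258720405635599,  y_3 = 4276623·2104885414632+246092·36579008568257 = 18003602753159249380
k=4:  x_4 = 4276623·312869258720405635599+302·246092·18003602753159249380 = 2676047735673238042056036097,  y_4 = 4276623·18003602753159249380+246092·312869258720405635599 = 153989243234046232237072848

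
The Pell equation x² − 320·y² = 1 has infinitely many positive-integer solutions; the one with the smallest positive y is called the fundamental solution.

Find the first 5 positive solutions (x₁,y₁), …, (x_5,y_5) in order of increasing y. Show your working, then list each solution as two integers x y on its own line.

√320 → a₀=17, period (1,7,1,34); ℓ=4 even so k=3
k=0  a_k=17  p_k/q_k = 17/1
…
k=2  a_k=7  p_k/q_k = 143/8
k=3  a_k=1  p_k/q_k = 161/9
fundamental: x₁=161, y₁=9  (since 25921 − 320·81 = 1)
n=2: (161,9)∘(161,9) = (161·161+320·9·9, 161·9+9·161) = (51841,2898)
n=3: (51841,2898)∘(161,9) = (161·51841+320·9·2898, 161·2898+9·51841) = (16692641,933147)
n=4: (16692641,933147)∘(161,9) = (161·16692641+320·9·933147, 161·933147+9·16692641) = (5374978561,300470436)
n=5: (5374978561,300470436)∘(161,9) = (161·5374978561+320·9·300470436, 161·300470436+9·5374978561) = (1730726404001,96750547245)

161 9
51841 2898
16692641 933147
5374978561 300470436
1730726404001 96750547245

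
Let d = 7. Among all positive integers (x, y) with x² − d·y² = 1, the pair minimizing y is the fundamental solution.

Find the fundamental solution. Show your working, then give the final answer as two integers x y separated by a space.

8 3

√7 → a₀=2, period (1,1,1,4); ℓ=4 even so k=3
step 0: (2, 1)  from 2·(1,0) + (0,1)
step 1: (3, 1)  from 1·(2,1) + (1,0)
step 2: (5, 2)  from 1·(3,1) + (2,1)
step 3: (8, 3)  from 1·(5,2) + (3,1)
(x₁, y₁) = (8, 3);  8² − 7·3² = 1 ✓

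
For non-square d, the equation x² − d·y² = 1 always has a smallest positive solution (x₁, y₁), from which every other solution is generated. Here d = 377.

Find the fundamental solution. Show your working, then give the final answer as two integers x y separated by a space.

233 12

[19; 2,2,2,38] for √377; ℓ=4 ⇒ convergent index 3
i=0: a=19 ⇒ p=19, q=1
…
i=2: a=2 ⇒ p=97, q=5
i=3: a=2 ⇒ p=233, q=12
→ (233, 12).  Check: 233²=54289, 377·12²=54288, difference 1.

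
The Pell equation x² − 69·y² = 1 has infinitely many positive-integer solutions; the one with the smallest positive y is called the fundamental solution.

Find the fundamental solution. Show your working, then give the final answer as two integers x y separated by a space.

√69 → a₀=8, period (3,3,1,4,1,3,3,16); ℓ=8 even so k=7
step 0: (8, 1)  from 8·(1,0) + (0,1)
step 1: (25, 3)  from 3·(8,1) + (1,0)
step 2: (83, 10)  from 3·(25,3) + (8,1)
step 3: (108, 13)  from 1·(83,10) + (25,3)
step 4: (515, 62)  from 4·(108,13) + (83,10)
step 5: (623, 75)  from 1·(515,62) + (108,13)
step 6: (2384, 287)  from 3·(623,75) + (515,62)
step 7: (7775, 936)  from 3·(2384,287) + (623,75)
→ (7775, 936).  Check: 7775²=60450625, 69·936²=60450624, difference 1.

7775 936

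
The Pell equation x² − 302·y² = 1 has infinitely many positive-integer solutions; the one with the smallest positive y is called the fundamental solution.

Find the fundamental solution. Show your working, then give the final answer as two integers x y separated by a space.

4276623 246092

d=302: √d = [17; 2,1,1,1,4,…,1,2,34] (ℓ=16, even), read p_15/q_15
k=0  a_k=17  p_k/q_k = 17/1
…
k=2  a_k=1  p_k/q_k = 52/3
…
k=5  a_k=4  p_k/q_k = 643/37
k=6  a_k=2  p_k/q_k = 1425/82
k=7  a_k=1  p_k/q_k = 2068/119
k=8  a_k=16  p_k/q_k = 34513/1986
…
k=10  a_k=2  p_k/q_k = 107675/6196
…
k=14  a_k=1  p_k/q_k = 1617193/93059
k=15  a_k=2  p_k/q_k = 4276623/246092
(x₁, y₁) = (4276623, 246092);  4276623² − 302·246092² = 1 ✓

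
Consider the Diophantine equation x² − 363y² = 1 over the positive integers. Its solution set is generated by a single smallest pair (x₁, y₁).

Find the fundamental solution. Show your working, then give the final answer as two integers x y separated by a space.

362 19

[19; 19,38] for √363; ℓ=2 ⇒ convergent index 1
k=0  a_k=19  p_k/q_k = 19/1
k=1  a_k=19  p_k/q_k = 362/19
(x₁, y₁) = (362, 19);  362² − 363·19² = 1 ✓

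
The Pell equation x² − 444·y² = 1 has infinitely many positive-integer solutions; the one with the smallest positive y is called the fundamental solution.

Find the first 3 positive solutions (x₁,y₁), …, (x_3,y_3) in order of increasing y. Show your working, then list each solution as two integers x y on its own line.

[21; 14,42] for √444; ℓ=2 ⇒ convergent index 1
k=0  a_k=21  p_k/q_k = 21/1
k=1  a_k=14  p_k/q_k = 295/14
(x₁, y₁) = (295, 14);  295² − 444·14² = 1 ✓
(x_2, y_2) = (295·295 + 444·14·14, 295·14 + 14·295) = (174049, 8260)
(x_3, y_3) = (295·174049 + 444·14·8260, 295·8260 + 14·174049) = (102688615, 4873386)

295 14
174049 8260
102688615 4873386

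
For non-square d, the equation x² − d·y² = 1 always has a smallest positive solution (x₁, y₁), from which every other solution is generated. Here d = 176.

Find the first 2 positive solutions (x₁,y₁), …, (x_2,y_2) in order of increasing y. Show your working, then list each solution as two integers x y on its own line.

199 15
79201 5970

[13; 3,1,3,26] for √176; ℓ=4 ⇒ convergent index 3
a_0=13:  p_0=13·1+0=13,  q_0=13·0+1=1
a_1=3:  p_1=3·13+1=40,  q_1=3·1+0=3
a_2=1:  p_2=1·40+13=53,  q_2=1·3+1=4
a_3=3:  p_3=3·53+40=199,  q_3=3·4+3=15
→ (199, 15).  Check: 199²=39601, 176·15²=39600, difference 1.
(x_2, y_2) = (199·199 + 176·15·15, 199·15 + 15·199) = (79201, 5970)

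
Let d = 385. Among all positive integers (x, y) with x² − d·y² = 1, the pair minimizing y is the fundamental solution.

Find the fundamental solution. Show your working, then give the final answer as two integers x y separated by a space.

[19; 1,1,1,1,1,…,1,1,38] for √385; ℓ=16 ⇒ convergent index 15
step 0: (19, 1)  from 19·(1,0) + (0,1)
step 1: (20, 1)  from 1·(19,1) + (1,0)
step 2: (39, 2)  from 1·(20,1) + (19,1)
…
step 4: (98, 5)  from 1·(59,3) + (39,2)
step 5: (157, 8)  from 1·(98,5) + (59,3)
step 6: (569, 29)  from 3·(157,8) + (98,5)
step 7: (726, 37)  from 1·(569,29) + (157,8)
step 8: (2021, 103)  from 2·(726,37) + (569,29)
step 9: (2747, 140)  from 1·(2021,103) + (726,37)
step 10: (10262, 523)  from 3·(2747,140) + (2021,103)
step 11: (13009, 663)  from 1·(10262,523) + (2747,140)
step 12: (23271, 1186)  from 1·(13009,663) + (10262,523)
…
step 14: (59551, 3035)  from 1·(36280,1849) + (23271,1186)
step 15: (95831, 4884)  from 1·(59551,3035) + (36280,1849)
fundamental: x₁=95831, y₁=4884  (since 9183580561 − 385·23853456 = 1)

95831 4884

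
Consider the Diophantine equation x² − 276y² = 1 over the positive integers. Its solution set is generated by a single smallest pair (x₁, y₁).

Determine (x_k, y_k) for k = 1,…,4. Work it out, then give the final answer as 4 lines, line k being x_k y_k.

[16; 1,1,1,1,2,2,2,1,1,1,1,32] for √276; ℓ=12 ⇒ convergent index 11
step 0: (16, 1)  from 16·(1,0) + (0,1)
step 1: (17, 1)  from 1·(16,1) + (1,0)
…
step 4: (83, 5)  from 1·(50,3) + (33,2)
…
step 6: (515, 31)  from 2·(216,13) + (83,5)
step 7: (1246, 75)  from 2·(515,31) + (216,13)
…
step 9: (3007, 181)  from 1·(1761,106) + (1246,75)
step 10: (4768, 287)  from 1·(3007,181) + (1761,106)
step 11: (7775, 468)  from 1·(4768,287) + (3007,181)
fundamental: x₁=7775, y₁=468  (since 60450625 − 276·219024 = 1)
(7775+468√276)^2 = 120901249 + 7277400√276
(7775+468√276)^3 = 1880014414175 + 113163569532√276
(7775+468√276)^4 = 29234224019520001 + 1759693498945200√276

7775 468
120901249 7277400
1880014414175 113163569532
29234224019520001 1759693498945200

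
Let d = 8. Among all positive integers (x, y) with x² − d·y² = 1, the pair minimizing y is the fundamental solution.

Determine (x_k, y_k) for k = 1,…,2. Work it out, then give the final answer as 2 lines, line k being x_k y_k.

3 1
17 6

√8 → a₀=2, period (1,4); ℓ=2 even so k=1
a_0=2:  p_0=2·1+0=2,  q_0=2·0+1=1
a_1=1:  p_1=1·2+1=3,  q_1=1·1+0=1
fundamental: x₁=3, y₁=1  (since 9 − 8·1 = 1)
(3+1√8)^2 = 17 + 6√8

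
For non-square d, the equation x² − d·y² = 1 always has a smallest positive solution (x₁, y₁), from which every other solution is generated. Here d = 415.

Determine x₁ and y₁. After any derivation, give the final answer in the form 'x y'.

18412804 903849

√415 → a₀=20, period (2,1,2,4,6,…,1,2,40); ℓ=16 even so k=15
i=0: a=20 ⇒ p=20, q=1
…
i=5: a=6 ⇒ p=4441, q=218
i=6: a=1 ⇒ p=5154, q=253
…
i=8: a=3 ⇒ p=33939, q=1666
…
i=13: a=2 ⇒ p=4730294, q=232201
i=14: a=1 ⇒ p=6841255, q=335824
i=15: a=2 ⇒ p=18412804, q=903849
fundamental: x₁=18412804, y₁=903849  (since 339031351142416 − 415·816943014801 = 1)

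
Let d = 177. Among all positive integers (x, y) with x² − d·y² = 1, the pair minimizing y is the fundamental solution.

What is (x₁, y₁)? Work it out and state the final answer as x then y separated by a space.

d=177: √d = [13; 3,3,2,8,2,3,3,26] (ℓ=8, even), read p_7/q_7
step 0: (13, 1)  from 13·(1,0) + (0,1)
step 1: (40, 3)  from 3·(13,1) + (1,0)
step 2: (133, 10)  from 3·(40,3) + (13,1)
step 3: (306, 23)  from 2·(133,10) + (40,3)
step 4: (2581, 194)  from 8·(306,23) + (133,10)
step 5: (5468, 411)  from 2·(2581,194) + (306,23)
step 6: (18985, 1427)  from 3·(5468,411) + (2581,194)
step 7: (62423, 4692)  from 3·(18985,1427) + (5468,411)
fundamental: x₁=62423, y₁=4692  (since 3896630929 − 177·22014864 = 1)

62423 4692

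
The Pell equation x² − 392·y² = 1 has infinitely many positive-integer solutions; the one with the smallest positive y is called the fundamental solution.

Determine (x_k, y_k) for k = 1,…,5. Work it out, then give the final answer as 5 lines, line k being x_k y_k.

99 5
19601 990
3880899 196015
768398401 38809980
152139002499 7684180025

d=392: √d = [19; 1,3,1,38] (ℓ=4, even), read p_3/q_3
i=0: a=19 ⇒ p=19, q=1
…
i=2: a=3 ⇒ p=79, q=4
i=3: a=1 ⇒ p=99, q=5
(x₁, y₁) = (99, 5);  99² − 392·5² = 1 ✓
n=2: (99,5)∘(99,5) = (99·99+392·5·5, 99·5+5·99) = (19601,990)
n=3: (19601,990)∘(99,5) = (99·19601+392·5·990, 99·990+5·19601) = (3880899,196015)
n=4: (3880899,196015)∘(99,5) = (99·3880899+392·5·196015, 99·196015+5·3880899) = (768398401,38809980)
n=5: (768398401,38809980)∘(99,5) = (99·768398401+392·5·38809980, 99·38809980+5·768398401) = (152139002499,7684180025)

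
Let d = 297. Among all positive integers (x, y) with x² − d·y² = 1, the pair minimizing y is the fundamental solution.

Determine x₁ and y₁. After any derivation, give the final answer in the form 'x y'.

48599 2820

√297 → a₀=17, period (4,3,1,1,2,1,1,3,4,34); ℓ=10 even so k=9
i=0: a=17 ⇒ p=17, q=1
i=1: a=4 ⇒ p=69, q=4
…
i=7: a=1 ⇒ p=3171, q=184
i=8: a=3 ⇒ p=11357, q=659
i=9: a=4 ⇒ p=48599, q=2820
(x₁, y₁) = (48599, 2820);  48599² − 297·2820² = 1 ✓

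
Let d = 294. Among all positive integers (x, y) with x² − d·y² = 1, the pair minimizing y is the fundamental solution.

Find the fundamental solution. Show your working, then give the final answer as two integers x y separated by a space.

4801 280

d=294: √d = [17; 6,1,4,1,6,34] (ℓ=6, even), read p_5/q_5
k=0  a_k=17  p_k/q_k = 17/1
k=1  a_k=6  p_k/q_k = 103/6
k=2  a_k=1  p_k/q_k = 120/7
k=3  a_k=4  p_k/q_k = 583/34
k=4  a_k=1  p_k/q_k = 703/41
k=5  a_k=6  p_k/q_k = 4801/280
(x₁, y₁) = (4801, 280);  4801² − 294·280² = 1 ✓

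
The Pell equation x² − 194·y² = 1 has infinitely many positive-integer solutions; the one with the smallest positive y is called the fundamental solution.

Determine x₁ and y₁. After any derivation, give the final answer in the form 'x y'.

d=194: √d = [13; 1,12,1,26] (ℓ=4, even), read p_3/q_3
k=0  a_k=13  p_k/q_k = 13/1
…
k=2  a_k=12  p_k/q_k = 181/13
k=3  a_k=1  p_k/q_k = 195/14
(x₁, y₁) = (195, 14);  195² − 194·14² = 1 ✓

195 14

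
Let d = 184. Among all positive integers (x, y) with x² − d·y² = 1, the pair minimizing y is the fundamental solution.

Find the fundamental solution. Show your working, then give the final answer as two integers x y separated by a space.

d=184: √d = [13; 1,1,3,2,1,2,1,2,3,1,1,26] (ℓ=12, even), read p_11/q_11
step 0: (13, 1)  from 13·(1,0) + (0,1)
step 1: (14, 1)  from 1·(13,1) + (1,0)
…
step 10: (13741, 1013)  from 1·(10594,781) + (3147,232)
step 11: (24335, 1794)  from 1·(13741,1013) + (10594,781)
(x₁, y₁) = (24335, 1794);  24335² − 184·1794² = 1 ✓

24335 1794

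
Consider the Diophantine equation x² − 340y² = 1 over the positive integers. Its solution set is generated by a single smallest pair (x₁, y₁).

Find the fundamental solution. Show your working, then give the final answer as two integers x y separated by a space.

285769 15498

√340 = [18; 2,3,1,1,1,…,3,2,36, …], period ℓ=14 (even) → k=13
step 0: (18, 1)  from 18·(1,0) + (0,1)
…
step 3: (166, 9)  from 1·(129,7) + (37,2)
step 4: (295, 16)  from 1·(166,9) + (129,7)
step 5: (461, 25)  from 1·(295,16) + (166,9)
step 6: (756, 41)  from 1·(461,25) + (295,16)
step 7: (6509, 353)  from 8·(756,41) + (461,25)
step 8: (7265, 394)  from 1·(6509,353) + (756,41)
step 9: (13774, 747)  from 1·(7265,394) + (6509,353)
step 10: (21039, 1141)  from 1·(13774,747) + (7265,394)
step 11: (34813, 1888)  from 1·(21039,1141) + (13774,747)
step 12: (125478, 6805)  from 3·(34813,1888) + (21039,1141)
step 13: (285769, 15498)  from 2·(125478,6805) + (34813,1888)
→ (285769, 15498).  Check: 285769²=81663921361, 340·15498²=81663921360, difference 1.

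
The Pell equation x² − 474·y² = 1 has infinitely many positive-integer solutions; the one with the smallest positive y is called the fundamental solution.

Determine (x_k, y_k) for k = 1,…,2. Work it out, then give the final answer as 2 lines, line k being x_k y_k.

d=474: √d = [21; 1,3,2,1,1,…,3,1,42] (ℓ=14, even), read p_13/q_13
k=0  a_k=21  p_k/q_k = 21/1
…
k=2  a_k=3  p_k/q_k = 87/4
…
k=4  a_k=1  p_k/q_k = 283/13
k=5  a_k=1  p_k/q_k = 479/22
k=6  a_k=1  p_k/q_k = 762/35
k=7  a_k=6  p_k/q_k = 5051/232
k=8  a_k=1  p_k/q_k = 5813/267
k=9  a_k=1  p_k/q_k = 10864/499
k=10  a_k=1  p_k/q_k = 16677/766
…
k=12  a_k=3  p_k/q_k = 149331/6859
k=13  a_k=1  p_k/q_k = 193549/8890
→ (193549, 8890).  Check: 193549²=37461215401, 474·8890²=37461215400, difference 1.
(193549+8890√474)^2 = 74922430801 + 3441301220√474

193549 8890
74922430801 3441301220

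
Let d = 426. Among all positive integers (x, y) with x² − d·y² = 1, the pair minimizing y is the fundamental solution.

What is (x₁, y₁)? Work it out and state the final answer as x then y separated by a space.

√426 → a₀=20, period (1,1,1,3,2,6,2,3,1,1,1,40); ℓ=12 even so k=11
k=0  a_k=20  p_k/q_k = 20/1
…
k=3  a_k=1  p_k/q_k = 62/3
…
k=5  a_k=2  p_k/q_k = 516/25
k=6  a_k=6  p_k/q_k = 3323/161
k=7  a_k=2  p_k/q_k = 7162/347
…
k=9  a_k=1  p_k/q_k = 31971/1549
k=10  a_k=1  p_k/q_k = 56780/2751
k=11  a_k=1  p_k/q_k = 88751/4300
→ (88751, 4300).  Check: 88751²=7876740001, 426·4300²=7876740000, difference 1.

88751 4300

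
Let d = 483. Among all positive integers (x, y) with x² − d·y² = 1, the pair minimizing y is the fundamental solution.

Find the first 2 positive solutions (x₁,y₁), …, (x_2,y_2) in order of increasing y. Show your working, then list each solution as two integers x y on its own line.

22 1
967 44

√483 = [21; 1,42, …], period ℓ=2 (even) → k=1
a_0=21:  p_0=21·1+0=21,  q_0=21·0+1=1
a_1=1:  p_1=1·21+1=22,  q_1=1·1+0=1
fundamental: x₁=22, y₁=1  (since 484 − 483·1 = 1)
(22+1√483)^2 = 967 + 44√483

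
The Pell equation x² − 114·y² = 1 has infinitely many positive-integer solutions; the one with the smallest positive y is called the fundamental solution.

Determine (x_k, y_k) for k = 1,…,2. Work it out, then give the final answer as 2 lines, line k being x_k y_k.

1025 96
2101249 196800

[10; 1,2,10,2,1,20] for √114; ℓ=6 ⇒ convergent index 5
k=0  a_k=10  p_k/q_k = 10/1
k=1  a_k=1  p_k/q_k = 11/1
…
k=3  a_k=10  p_k/q_k = 331/31
k=4  a_k=2  p_k/q_k = 694/65
k=5  a_k=1  p_k/q_k = 1025/96
fundamental: x₁=1025, y₁=96  (since 1050625 − 114·9216 = 1)
n=2: (1025,96)∘(1025,96) = (1025·1025+114·96·96, 1025·96+96·1025) = (2101249,196800)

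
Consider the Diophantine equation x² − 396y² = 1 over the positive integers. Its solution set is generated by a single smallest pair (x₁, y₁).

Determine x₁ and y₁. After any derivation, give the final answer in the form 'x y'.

d=396: √d = [19; 1,8,1,38] (ℓ=4, even), read p_3/q_3
step 0: (19, 1)  from 19·(1,0) + (0,1)
…
step 2: (179, 9)  from 8·(20,1) + (19,1)
step 3: (199, 10)  from 1·(179,9) + (20,1)
fundamental: x₁=199, y₁=10  (since 39601 − 396·100 = 1)

199 10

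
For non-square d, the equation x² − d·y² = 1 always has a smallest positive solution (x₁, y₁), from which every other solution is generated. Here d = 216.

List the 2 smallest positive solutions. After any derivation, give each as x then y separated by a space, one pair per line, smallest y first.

485 33
470449 32010

√216 → a₀=14, period (1,2,3,2,1,28); ℓ=6 even so k=5
step 0: (14, 1)  from 14·(1,0) + (0,1)
step 1: (15, 1)  from 1·(14,1) + (1,0)
…
step 4: (338, 23)  from 2·(147,10) + (44,3)
step 5: (485, 33)  from 1·(338,23) + (147,10)
(x₁, y₁) = (485, 33);  485² − 216·33² = 1 ✓
k=2:  x_2 = 485·485+216·33·33 = 470449,  y_2 = 485·33+33·485 = 32010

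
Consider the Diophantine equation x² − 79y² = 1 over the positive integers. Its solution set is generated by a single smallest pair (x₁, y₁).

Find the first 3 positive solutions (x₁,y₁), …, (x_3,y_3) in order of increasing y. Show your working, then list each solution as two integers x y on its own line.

d=79: √d = [8; 1,7,1,16] (ℓ=4, even), read p_3/q_3
a_0=8:  p_0=8·1+0=8,  q_0=8·0+1=1
a_1=1:  p_1=1·8+1=9,  q_1=1·1+0=1
a_2=7:  p_2=7·9+8=71,  q_2=7·1+1=8
a_3=1:  p_3=1·71+9=80,  q_3=1·8+1=9
fundamental: x₁=80, y₁=9  (since 6400 − 79·81 = 1)
(x_2, y_2) = (80·80 + 79·9·9, 80·9 + 9·80) = (12799, 1440)
(x_3, y_3) = (80·12799 + 79·9·1440, 80·1440 + 9·12799) = (2047760, 230391)

80 9
12799 1440
2047760 230391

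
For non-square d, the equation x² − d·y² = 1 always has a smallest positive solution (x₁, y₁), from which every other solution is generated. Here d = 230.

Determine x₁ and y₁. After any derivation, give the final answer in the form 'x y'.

91 6

√230 = [15; 6,30, …], period ℓ=2 (even) → k=1
a_0=15:  p_0=15·1+0=15,  q_0=15·0+1=1
a_1=6:  p_1=6·15+1=91,  q_1=6·1+0=6
→ (91, 6).  Check: 91²=8281, 230·6²=8280, difference 1.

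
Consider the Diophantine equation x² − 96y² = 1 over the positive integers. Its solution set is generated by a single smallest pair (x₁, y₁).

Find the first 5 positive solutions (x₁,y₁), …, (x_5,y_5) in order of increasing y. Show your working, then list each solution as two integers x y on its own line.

49 5
4801 490
470449 48015
46099201 4704980
4517251249 461040025

√96 → a₀=9, period (1,3,1,18); ℓ=4 even so k=3
i=0: a=9 ⇒ p=9, q=1
i=1: a=1 ⇒ p=10, q=1
i=2: a=3 ⇒ p=39, q=4
i=3: a=1 ⇒ p=49, q=5
fundamental: x₁=49, y₁=5  (since 2401 − 96·25 = 1)
n=2: (49,5)∘(49,5) = (49·49+96·5·5, 49·5+5·49) = (4801,490)
n=3: (4801,490)∘(49,5) = (49·4801+96·5·490, 49·490+5·4801) = (470449,48015)
n=4: (470449,48015)∘(49,5) = (49·470449+96·5·48015, 49·48015+5·470449) = (46099201,4704980)
n=5: (46099201,4704980)∘(49,5) = (49·46099201+96·5·4704980, 49·4704980+5·46099201) = (4517251249,461040025)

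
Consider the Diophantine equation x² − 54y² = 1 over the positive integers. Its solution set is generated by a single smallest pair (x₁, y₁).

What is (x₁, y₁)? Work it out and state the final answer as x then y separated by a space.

485 66

√54 = [7; 2,1,6,1,2,14, …], period ℓ=6 (even) → k=5
step 0: (7, 1)  from 7·(1,0) + (0,1)
…
step 2: (22, 3)  from 1·(15,2) + (7,1)
step 3: (147, 20)  from 6·(22,3) + (15,2)
step 4: (169, 23)  from 1·(147,20) + (22,3)
step 5: (485, 66)  from 2·(169,23) + (147,20)
(x₁, y₁) = (485, 66);  485² − 54·66² = 1 ✓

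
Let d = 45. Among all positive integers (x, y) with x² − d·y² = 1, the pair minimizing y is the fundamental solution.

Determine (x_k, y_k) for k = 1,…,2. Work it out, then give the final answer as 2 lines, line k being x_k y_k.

[6; 1,2,2,2,1,12] for √45; ℓ=6 ⇒ convergent index 5
a_0=6:  p_0=6·1+0=6,  q_0=6·0+1=1
a_1=1:  p_1=1·6+1=7,  q_1=1·1+0=1
a_2=2:  p_2=2·7+6=20,  q_2=2·1+1=3
a_3=2:  p_3=2·20+7=47,  q_3=2·3+1=7
a_4=2:  p_4=2·47+20=114,  q_4=2·7+3=17
a_5=1:  p_5=1·114+47=161,  q_5=1·17+7=24
(x₁, y₁) = (161, 24);  161² − 45·24² = 1 ✓
(161+24√45)^2 = 51841 + 7728√45

161 24
51841 7728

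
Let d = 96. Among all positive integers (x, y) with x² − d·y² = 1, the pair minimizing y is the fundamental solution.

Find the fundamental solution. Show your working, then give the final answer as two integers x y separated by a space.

d=96: √d = [9; 1,3,1,18] (ℓ=4, even), read p_3/q_3
k=0  a_k=9  p_k/q_k = 9/1
…
k=2  a_k=3  p_k/q_k = 39/4
k=3  a_k=1  p_k/q_k = 49/5
(x₁, y₁) = (49, 5);  49² − 96·5² = 1 ✓

49 5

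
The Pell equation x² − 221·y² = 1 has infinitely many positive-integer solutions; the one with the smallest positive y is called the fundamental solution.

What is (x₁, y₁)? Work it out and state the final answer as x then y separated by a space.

d=221: √d = [14; 1,6,2,6,1,28] (ℓ=6, even), read p_5/q_5
k=0  a_k=14  p_k/q_k = 14/1
…
k=4  a_k=6  p_k/q_k = 1442/97
k=5  a_k=1  p_k/q_k = 1665/112
fundamental: x₁=1665, y₁=112  (since 2772225 − 221·12544 = 1)

1665 112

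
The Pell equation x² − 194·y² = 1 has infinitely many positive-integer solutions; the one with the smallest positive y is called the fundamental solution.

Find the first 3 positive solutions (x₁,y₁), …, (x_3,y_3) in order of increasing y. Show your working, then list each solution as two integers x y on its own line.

√194 = [13; 1,12,1,26, …], period ℓ=4 (even) → k=3
a_0=13:  p_0=13·1+0=13,  q_0=13·0+1=1
a_1=1:  p_1=1·13+1=14,  q_1=1·1+0=1
a_2=12:  p_2=12·14+13=181,  q_2=12·1+1=13
a_3=1:  p_3=1·181+14=195,  q_3=1·13+1=14
→ (195, 14).  Check: 195²=38025, 194·14²=38024, difference 1.
k=2:  x_2 = 195·195+194·14·14 = 76049,  y_2 = 195·14+14·195 = 5460
k=3:  x_3 = 195·76049+194·14·5460 = 29658915,  y_3 = 195·5460+14·76049 = 2129386

195 14
76049 5460
29658915 2129386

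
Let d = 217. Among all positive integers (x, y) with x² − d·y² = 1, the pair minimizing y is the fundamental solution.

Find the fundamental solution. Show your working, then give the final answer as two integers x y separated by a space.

3844063 260952

d=217: √d = [14; 1,2,1,2,1,…,2,1,28] (ℓ=16, even), read p_15/q_15
a_0=14:  p_0=14·1+0=14,  q_0=14·0+1=1
…
a_3=1:  p_3=1·44+15=59,  q_3=1·3+1=4
a_4=2:  p_4=2·59+44=162,  q_4=2·4+3=11
…
a_6=1:  p_6=1·221+162=383,  q_6=1·15+11=26
…
a_9=9:  p_9=9·15055+3668=139163,  q_9=9·1022+249=9447
a_10=1:  p_10=1·139163+15055=154218,  q_10=1·9447+1022=10469
…
a_13=1:  p_13=1·740980+293381=1034361,  q_13=1·50301+19916=70217
a_14=2:  p_14=2·1034361+740980=2809702,  q_14=2·70217+50301=190735
a_15=1:  p_15=1·2809702+1034361=3844063,  q_15=1·190735+70217=260952
→ (3844063, 260952).  Check: 3844063²=14776820347969, 217·260952²=14776820347968, difference 1.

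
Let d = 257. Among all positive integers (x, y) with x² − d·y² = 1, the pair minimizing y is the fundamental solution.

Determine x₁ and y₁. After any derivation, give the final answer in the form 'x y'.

d=257: √d = [16; 32] (ℓ=1, odd), read p_1/q_1
a_0=16:  p_0=16·1+0=16,  q_0=16·0+1=1
a_1=32:  p_1=32·16+1=513,  q_1=32·1+0=32
fundamental: x₁=513, y₁=32  (since 263169 − 257·1024 = 1)

513 32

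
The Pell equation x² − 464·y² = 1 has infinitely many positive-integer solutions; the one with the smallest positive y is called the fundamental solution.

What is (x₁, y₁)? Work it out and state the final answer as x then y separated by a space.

9801 455

d=464: √d = [21; 1,1,5,1,1,1,5,1,1,42] (ℓ=10, even), read p_9/q_9
i=0: a=21 ⇒ p=21, q=1
…
i=2: a=1 ⇒ p=43, q=2
…
i=6: a=1 ⇒ p=797, q=37
…
i=8: a=1 ⇒ p=5299, q=246
i=9: a=1 ⇒ p=9801, q=455
(x₁, y₁) = (9801, 455);  9801² − 464·455² = 1 ✓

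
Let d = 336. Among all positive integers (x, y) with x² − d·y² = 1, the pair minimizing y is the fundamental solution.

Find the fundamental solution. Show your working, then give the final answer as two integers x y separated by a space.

55 3

d=336: √d = [18; 3,36] (ℓ=2, even), read p_1/q_1
a_0=18:  p_0=18·1+0=18,  q_0=18·0+1=1
a_1=3:  p_1=3·18+1=55,  q_1=3·1+0=3
fundamental: x₁=55, y₁=3  (since 3025 − 336·9 = 1)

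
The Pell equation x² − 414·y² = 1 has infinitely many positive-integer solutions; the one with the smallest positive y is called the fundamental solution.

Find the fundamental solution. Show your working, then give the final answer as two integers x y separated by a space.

[20; 2,1,7,2,7,1,2,40] for √414; ℓ=8 ⇒ convergent index 7
i=0: a=20 ⇒ p=20, q=1
i=1: a=2 ⇒ p=41, q=2
…
i=4: a=2 ⇒ p=997, q=49
…
i=6: a=1 ⇒ p=8444, q=415
i=7: a=2 ⇒ p=24335, q=1196
(x₁, y₁) = (24335, 1196);  24335² − 414·1196² = 1 ✓

24335 1196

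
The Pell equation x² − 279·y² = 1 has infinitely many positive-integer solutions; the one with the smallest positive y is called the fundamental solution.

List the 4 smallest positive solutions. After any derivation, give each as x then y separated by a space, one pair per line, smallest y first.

1520 91
4620799 276640
14047227440 840985509
42703566796801 2556595670720

[16; 1,2,2,1,2,2,1,32] for √279; ℓ=8 ⇒ convergent index 7
a_0=16:  p_0=16·1+0=16,  q_0=16·0+1=1
a_1=1:  p_1=1·16+1=17,  q_1=1·1+0=1
a_2=2:  p_2=2·17+16=50,  q_2=2·1+1=3
a_3=2:  p_3=2·50+17=117,  q_3=2·3+1=7
a_4=1:  p_4=1·117+50=167,  q_4=1·7+3=10
a_5=2:  p_5=2·167+117=451,  q_5=2·10+7=27
a_6=2:  p_6=2·451+167=1069,  q_6=2·27+10=64
a_7=1:  p_7=1·1069+451=1520,  q_7=1·64+27=91
→ (1520, 91).  Check: 1520²=2310400, 279·91²=2310399, difference 1.
(1520+91√279)^2 = 4620799 + 276640√279
(1520+91√279)^3 = 14047227440 + 840985509√279
(1520+91√279)^4 = 42703566796801 + 2556595670720√279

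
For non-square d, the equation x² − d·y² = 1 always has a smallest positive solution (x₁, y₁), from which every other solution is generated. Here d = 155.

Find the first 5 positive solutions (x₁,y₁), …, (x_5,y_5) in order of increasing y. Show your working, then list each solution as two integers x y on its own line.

249 20
124001 9960
61752249 4960060
30752496001 2470099920
15314681256249 1230104800100

[12; 2,4,2,24] for √155; ℓ=4 ⇒ convergent index 3
step 0: (12, 1)  from 12·(1,0) + (0,1)
…
step 2: (112, 9)  from 4·(25,2) + (12,1)
step 3: (249, 20)  from 2·(112,9) + (25,2)
→ (249, 20).  Check: 249²=62001, 155·20²=62000, difference 1.
k=2:  x_2 = 249·249+155·20·20 = 124001,  y_2 = 249·20+20·249 = 9960
k=3:  x_3 = 249·124001+155·20·9960 = 61752249,  y_3 = 249·9960+20·124001 = 4960060
k=4:  x_4 = 249·61752249+155·20·4960060 = 30752496001,  y_4 = 249·4960060+20·61752249 = 2470099920
k=5:  x_5 = 249·30752496001+155·20·2470099920 = 15314681256249,  y_5 = 249·2470099920+20·30752496001 = 1230104800100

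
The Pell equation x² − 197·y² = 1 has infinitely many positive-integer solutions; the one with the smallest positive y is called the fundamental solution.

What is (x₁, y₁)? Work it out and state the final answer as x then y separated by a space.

393 28

d=197: √d = [14; 28] (ℓ=1, odd), read p_1/q_1
step 0: (14, 1)  from 14·(1,0) + (0,1)
step 1: (393, 28)  from 28·(14,1) + (1,0)
→ (393, 28).  Check: 393²=154449, 197·28²=154448, difference 1.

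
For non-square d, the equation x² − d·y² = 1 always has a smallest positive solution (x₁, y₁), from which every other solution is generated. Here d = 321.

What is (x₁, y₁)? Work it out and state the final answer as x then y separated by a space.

215 12

√321 = [17; 1,10,1,34, …], period ℓ=4 (even) → k=3
step 0: (17, 1)  from 17·(1,0) + (0,1)
step 1: (18, 1)  from 1·(17,1) + (1,0)
step 2: (197, 11)  from 10·(18,1) + (17,1)
step 3: (215, 12)  from 1·(197,11) + (18,1)
→ (215, 12).  Check: 215²=46225, 321·12²=46224, difference 1.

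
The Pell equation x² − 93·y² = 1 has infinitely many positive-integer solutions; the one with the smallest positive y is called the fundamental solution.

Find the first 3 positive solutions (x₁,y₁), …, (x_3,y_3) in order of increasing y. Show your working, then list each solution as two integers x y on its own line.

12151 1260
295293601 30620520
7176225079351 744139875780

√93 → a₀=9, period (1,1,1,4,6,4,1,1,1,18); ℓ=10 even so k=9
step 0: (9, 1)  from 9·(1,0) + (0,1)
…
step 2: (19, 2)  from 1·(10,1) + (9,1)
…
step 4: (135, 14)  from 4·(29,3) + (19,2)
…
step 7: (4330, 449)  from 1·(3491,362) + (839,87)
step 8: (7821, 811)  from 1·(4330,449) + (3491,362)
step 9: (12151, 1260)  from 1·(7821,811) + (4330,449)
→ (12151, 1260).  Check: 12151²=147646801, 93·1260²=147646800, difference 1.
(12151+1260√93)^2 = 295293601 + 30620520√93
(12151+1260√93)^3 = 7176225079351 + 744139875780√93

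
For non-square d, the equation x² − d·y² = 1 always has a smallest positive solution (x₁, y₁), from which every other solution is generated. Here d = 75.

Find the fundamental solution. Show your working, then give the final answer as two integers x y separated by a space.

√75 → a₀=8, period (1,1,1,16); ℓ=4 even so k=3
i=0: a=8 ⇒ p=8, q=1
i=1: a=1 ⇒ p=9, q=1
i=2: a=1 ⇒ p=17, q=2
i=3: a=1 ⇒ p=26, q=3
→ (26, 3).  Check: 26²=676, 75·3²=675, difference 1.

26 3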